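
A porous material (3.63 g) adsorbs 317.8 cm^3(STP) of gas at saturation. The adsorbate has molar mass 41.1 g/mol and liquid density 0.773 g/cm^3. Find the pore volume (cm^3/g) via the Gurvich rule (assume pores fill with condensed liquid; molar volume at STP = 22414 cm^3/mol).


Moles adsorbed n = V_ads / 22414 = 317.8 / 22414 = 1.417864e-02 mol
Liquid volume V_liq = n * M / rho_liq = 1.417864e-02 * 41.1 / 0.773 = 0.75387 cm^3
Specific pore volume V_pore = V_liq / m_sample = 0.75387 / 3.63
V_pore = 0.2077 cm^3/g

0.2077


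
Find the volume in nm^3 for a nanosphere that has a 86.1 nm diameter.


Radius r = 86.1/2 = 43.05 nm
Volume V = (4/3) * pi * r^3
V = (4/3) * pi * (43.05)^3
V = 334201.26 nm^3

334201.26


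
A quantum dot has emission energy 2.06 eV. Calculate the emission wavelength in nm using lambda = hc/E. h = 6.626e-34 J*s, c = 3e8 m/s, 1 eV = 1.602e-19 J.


Convert energy: E = 2.06 eV = 2.06 * 1.602e-19 = 3.30012e-19 J
lambda = h*c / E = 6.626e-34 * 3e8 / 3.30012e-19
lambda = 6.02342e-07 m = 602.3 nm

602.3


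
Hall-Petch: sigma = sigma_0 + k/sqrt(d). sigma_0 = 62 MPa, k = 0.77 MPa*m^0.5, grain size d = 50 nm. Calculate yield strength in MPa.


d = 50 nm = 5e-08 m
sqrt(d) = 0.0002236068
Hall-Petch contribution = k / sqrt(d) = 0.77 / 0.0002236068 = 3443.5 MPa
sigma = sigma_0 + k/sqrt(d) = 62 + 3443.5 = 3505.5 MPa

3505.5


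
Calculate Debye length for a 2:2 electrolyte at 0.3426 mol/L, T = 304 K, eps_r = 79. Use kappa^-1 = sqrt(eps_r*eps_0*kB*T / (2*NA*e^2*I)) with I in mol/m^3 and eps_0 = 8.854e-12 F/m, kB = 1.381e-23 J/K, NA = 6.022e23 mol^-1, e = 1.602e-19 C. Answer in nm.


Ionic strength I = 0.3426 * 2^2 * 1000 = 1370.4 mol/m^3
kappa^-1 = sqrt(79 * 8.854e-12 * 1.381e-23 * 304 / (2 * 6.022e23 * (1.602e-19)^2 * 1370.4))
kappa^-1 = 0.263 nm

0.263


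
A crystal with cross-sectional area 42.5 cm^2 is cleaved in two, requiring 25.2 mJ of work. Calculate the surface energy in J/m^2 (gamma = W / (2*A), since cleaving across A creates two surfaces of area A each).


Convert: A = 42.5 cm^2 = 0.00425 m^2, W = 25.2 mJ = 0.0252 J
Cleaving exposes two faces of area A, so total new surface = 2*A and gamma = W / (2*A)
gamma = 0.0252 / (2 * 0.00425)
gamma = 2.965 J/m^2

2.965


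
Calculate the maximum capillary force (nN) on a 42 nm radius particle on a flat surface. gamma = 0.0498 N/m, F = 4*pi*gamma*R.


Convert radius: R = 42 nm = 4.2e-08 m
F = 4 * pi * gamma * R
F = 4 * pi * 0.0498 * 4.2e-08
F = 2.62838e-08 N = 26.2838 nN

26.2838


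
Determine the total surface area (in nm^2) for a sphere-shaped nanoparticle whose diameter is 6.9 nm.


Radius r = 6.9/2 = 3.45 nm
Surface area SA = 4 * pi * r^2
SA = 4 * pi * (3.45)^2
SA = 149.57 nm^2

149.57


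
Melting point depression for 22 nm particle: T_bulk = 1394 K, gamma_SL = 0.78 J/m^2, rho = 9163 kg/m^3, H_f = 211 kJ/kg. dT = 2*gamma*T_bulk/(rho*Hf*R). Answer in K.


Radius R = 22/2 = 11 nm = 1.1e-08 m
Convert H_f = 211 kJ/kg = 211000 J/kg
dT = 2 * gamma_SL * T_bulk / (rho * H_f * R)
dT = 2 * 0.78 * 1394 / (9163 * 211000 * 1.1e-08)
dT = 102.3 K

102.3


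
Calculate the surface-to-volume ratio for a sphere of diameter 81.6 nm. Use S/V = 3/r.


Radius r = 81.6/2 = 40.8 nm
S/V = 3 / r = 3 / 40.8
S/V = 0.0735 nm^-1

0.0735


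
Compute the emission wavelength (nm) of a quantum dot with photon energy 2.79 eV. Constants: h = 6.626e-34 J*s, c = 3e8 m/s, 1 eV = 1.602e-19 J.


Convert energy: E = 2.79 eV = 2.79 * 1.602e-19 = 4.46958e-19 J
lambda = h*c / E = 6.626e-34 * 3e8 / 4.46958e-19
lambda = 4.4474e-07 m = 444.7 nm

444.7


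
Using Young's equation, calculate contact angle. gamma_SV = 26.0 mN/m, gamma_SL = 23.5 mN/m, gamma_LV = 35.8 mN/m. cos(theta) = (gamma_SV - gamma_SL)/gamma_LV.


cos(theta) = (gamma_SV - gamma_SL) / gamma_LV
cos(theta) = (26.0 - 23.5) / 35.8
cos(theta) = 0.069832
theta = arccos(0.069832) = 86.0 degrees

86.0


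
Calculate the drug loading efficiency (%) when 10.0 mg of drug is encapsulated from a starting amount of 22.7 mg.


Drug loading efficiency = (drug loaded / drug initial) * 100
DLE = 10.0 / 22.7 * 100
DLE = 0.4405 * 100
DLE = 44.05%

44.05


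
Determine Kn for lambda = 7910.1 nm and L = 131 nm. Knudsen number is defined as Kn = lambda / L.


Knudsen number Kn = lambda / L
Kn = 7910.1 / 131
Kn = 60.3824

60.3824


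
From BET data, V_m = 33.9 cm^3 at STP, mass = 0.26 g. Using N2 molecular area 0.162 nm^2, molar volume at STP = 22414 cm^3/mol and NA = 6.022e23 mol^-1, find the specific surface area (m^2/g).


Number of moles in monolayer = V_m / 22414 = 33.9 / 22414 = 0.00151245
Number of molecules = moles * NA = 0.00151245 * 6.022e23
SA = molecules * sigma / mass
SA = (33.9 / 22414) * 6.022e23 * 0.162e-18 / 0.26
SA = 567.5 m^2/g

567.5


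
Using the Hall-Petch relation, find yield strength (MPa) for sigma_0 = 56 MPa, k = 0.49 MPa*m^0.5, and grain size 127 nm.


d = 127 nm = 1.27e-07 m
sqrt(d) = 0.0003563706
Hall-Petch contribution = k / sqrt(d) = 0.49 / 0.0003563706 = 1375.0 MPa
sigma = sigma_0 + k/sqrt(d) = 56 + 1375.0 = 1431.0 MPa

1431.0


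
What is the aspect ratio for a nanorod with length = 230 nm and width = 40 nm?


Aspect ratio AR = length / diameter
AR = 230 / 40
AR = 5.75

5.75


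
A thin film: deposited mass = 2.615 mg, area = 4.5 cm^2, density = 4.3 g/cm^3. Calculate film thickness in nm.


Convert: m = 2.615 mg = 2.6150e-06 kg, A = 4.5 cm^2 = 4.5000e-04 m^2, rho = 4.3 g/cm^3 = 4300 kg/m^3
t = m / (A * rho)
t = 2.6150e-06 / (4.5000e-04 * 4300)
t = 1.3514e-06 m = 1351.4 nm

1351.4


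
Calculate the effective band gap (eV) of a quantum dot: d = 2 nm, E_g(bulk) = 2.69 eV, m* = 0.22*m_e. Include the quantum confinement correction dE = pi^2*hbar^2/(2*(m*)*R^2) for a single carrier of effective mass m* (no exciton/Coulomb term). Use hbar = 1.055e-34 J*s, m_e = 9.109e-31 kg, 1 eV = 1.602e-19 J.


Radius R = 2/2 nm = 1e-09 m
Confinement energy dE = pi^2 * hbar^2 / (2 * m_eff * m_e * R^2)
dE = pi^2 * (1.055e-34)^2 / (2 * 0.22 * 9.109e-31 * (1e-09)^2) J, divided by 1.602e-19 J/eV
dE = 1.7109 eV
Total band gap = E_g(bulk) + dE = 2.69 + 1.7109 = 4.4009 eV

4.4009


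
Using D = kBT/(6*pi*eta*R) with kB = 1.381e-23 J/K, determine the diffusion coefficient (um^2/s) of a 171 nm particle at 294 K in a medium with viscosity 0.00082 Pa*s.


Radius R = 171/2 = 85.5 nm = 8.55e-08 m
D = kB*T / (6*pi*eta*R)
D = 1.381e-23 * 294 / (6 * pi * 0.00082 * 8.55e-08)
D = 3.07227e-12 m^2/s = 3.072 um^2/s

3.072


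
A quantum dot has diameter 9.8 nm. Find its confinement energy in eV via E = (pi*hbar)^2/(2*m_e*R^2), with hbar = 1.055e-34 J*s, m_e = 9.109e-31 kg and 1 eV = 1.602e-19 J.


Radius R = 9.8/2 = 4.9 nm = 4.9e-09 m
E = (pi * 1.055e-34)^2 / (2 * 9.109e-31 * (4.9e-09)^2)
E(J) = 2.51138e-21
E = E(J) / 1.602e-19 = 0.0157 eV

0.0157


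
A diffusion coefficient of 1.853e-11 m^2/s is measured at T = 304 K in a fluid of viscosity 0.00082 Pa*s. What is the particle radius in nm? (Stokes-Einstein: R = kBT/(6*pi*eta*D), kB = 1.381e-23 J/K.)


Stokes-Einstein: R = kB*T / (6*pi*eta*D)
R = 1.381e-23 * 304 / (6 * pi * 0.00082 * 1.853e-11)
R = 1.46581e-08 m = 14.66 nm

14.66


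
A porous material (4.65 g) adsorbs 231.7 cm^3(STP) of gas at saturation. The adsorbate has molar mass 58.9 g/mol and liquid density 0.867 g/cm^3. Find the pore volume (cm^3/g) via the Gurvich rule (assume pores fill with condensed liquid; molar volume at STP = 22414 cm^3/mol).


Moles adsorbed n = V_ads / 22414 = 231.7 / 22414 = 1.033729e-02 mol
Liquid volume V_liq = n * M / rho_liq = 1.033729e-02 * 58.9 / 0.867 = 0.70227 cm^3
Specific pore volume V_pore = V_liq / m_sample = 0.70227 / 4.65
V_pore = 0.151 cm^3/g

0.151


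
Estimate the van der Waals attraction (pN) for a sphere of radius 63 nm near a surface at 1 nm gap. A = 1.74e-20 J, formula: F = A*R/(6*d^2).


Convert to SI: R = 63 nm = 6.3e-08 m, d = 1 nm = 1e-09 m
F = A * R / (6 * d^2)
F = 1.74e-20 * 6.3e-08 / (6 * (1e-09)^2)
F = 1.827e-10 N = 182.7 pN

182.7


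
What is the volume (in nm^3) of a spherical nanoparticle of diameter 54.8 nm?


Radius r = 54.8/2 = 27.4 nm
Volume V = (4/3) * pi * r^3
V = (4/3) * pi * (27.4)^3
V = 86166.87 nm^3

86166.87


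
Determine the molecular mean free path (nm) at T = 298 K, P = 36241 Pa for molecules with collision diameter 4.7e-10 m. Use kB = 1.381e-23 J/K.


Mean free path: lambda = kB*T / (sqrt(2) * pi * d^2 * P)
lambda = 1.381e-23 * 298 / (sqrt(2) * pi * (4.7e-10)^2 * 36241)
lambda = 1.15704e-07 m
lambda = 115.7 nm

115.7


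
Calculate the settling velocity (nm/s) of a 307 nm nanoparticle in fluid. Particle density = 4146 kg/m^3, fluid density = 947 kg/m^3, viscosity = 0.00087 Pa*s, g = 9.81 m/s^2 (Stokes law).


Radius R = 307/2 nm = 1.535e-07 m
Density difference = 4146 - 947 = 3199 kg/m^3
v = 2 * R^2 * (rho_p - rho_f) * g / (9 * eta)
v = 2 * (1.535e-07)^2 * 3199 * 9.81 / (9 * 0.00087)
v = 1.88872e-07 m/s = 188.8723 nm/s

188.8723


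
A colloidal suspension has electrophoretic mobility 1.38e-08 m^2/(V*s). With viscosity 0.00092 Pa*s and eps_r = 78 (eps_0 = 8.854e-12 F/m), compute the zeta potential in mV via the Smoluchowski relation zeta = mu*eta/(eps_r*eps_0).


Smoluchowski equation: zeta = mu * eta / (eps_r * eps_0)
zeta = 1.38e-08 * 0.00092 / (78 * 8.854e-12)
zeta = 0.018384 V = 18.38 mV

18.38


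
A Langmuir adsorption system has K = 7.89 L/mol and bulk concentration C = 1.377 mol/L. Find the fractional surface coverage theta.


Langmuir isotherm: theta = K*C / (1 + K*C)
K*C = 7.89 * 1.377 = 10.86453
theta = 10.86453 / (1 + 10.86453) = 10.86453 / 11.86453
theta = 0.9157

0.9157


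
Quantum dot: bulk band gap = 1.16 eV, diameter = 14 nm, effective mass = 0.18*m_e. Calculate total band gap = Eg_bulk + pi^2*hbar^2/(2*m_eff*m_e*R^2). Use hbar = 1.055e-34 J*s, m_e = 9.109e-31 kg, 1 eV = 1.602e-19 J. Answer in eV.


Radius R = 14/2 nm = 7e-09 m
Confinement energy dE = pi^2 * hbar^2 / (2 * m_eff * m_e * R^2)
dE = pi^2 * (1.055e-34)^2 / (2 * 0.18 * 9.109e-31 * (7e-09)^2) J, divided by 1.602e-19 J/eV
dE = 0.0427 eV
Total band gap = E_g(bulk) + dE = 1.16 + 0.0427 = 1.2027 eV

1.2027


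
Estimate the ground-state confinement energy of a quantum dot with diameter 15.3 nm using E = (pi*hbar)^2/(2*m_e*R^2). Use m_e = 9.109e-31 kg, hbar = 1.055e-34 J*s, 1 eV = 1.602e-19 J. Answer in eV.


Radius R = 15.3/2 = 7.65 nm = 7.65e-09 m
E = (pi * 1.055e-34)^2 / (2 * 9.109e-31 * (7.65e-09)^2)
E(J) = 1.03034e-21
E = E(J) / 1.602e-19 = 0.0064 eV

0.0064


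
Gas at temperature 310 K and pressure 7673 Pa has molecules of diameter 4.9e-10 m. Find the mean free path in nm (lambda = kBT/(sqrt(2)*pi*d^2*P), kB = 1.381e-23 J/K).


Mean free path: lambda = kB*T / (sqrt(2) * pi * d^2 * P)
lambda = 1.381e-23 * 310 / (sqrt(2) * pi * (4.9e-10)^2 * 7673)
lambda = 5.23038e-07 m
lambda = 523.04 nm

523.04


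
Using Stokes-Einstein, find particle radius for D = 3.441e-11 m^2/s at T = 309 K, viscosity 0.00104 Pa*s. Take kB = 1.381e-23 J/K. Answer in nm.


Stokes-Einstein: R = kB*T / (6*pi*eta*D)
R = 1.381e-23 * 309 / (6 * pi * 0.00104 * 3.441e-11)
R = 6.32606e-09 m = 6.33 nm

6.33


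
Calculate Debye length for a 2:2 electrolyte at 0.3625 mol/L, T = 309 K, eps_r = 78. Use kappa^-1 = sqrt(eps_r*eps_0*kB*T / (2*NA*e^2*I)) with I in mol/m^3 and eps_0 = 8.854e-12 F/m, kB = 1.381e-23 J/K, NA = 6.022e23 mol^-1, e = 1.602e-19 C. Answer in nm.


Ionic strength I = 0.3625 * 2^2 * 1000 = 1450 mol/m^3
kappa^-1 = sqrt(78 * 8.854e-12 * 1.381e-23 * 309 / (2 * 6.022e23 * (1.602e-19)^2 * 1450))
kappa^-1 = 0.256 nm

0.256


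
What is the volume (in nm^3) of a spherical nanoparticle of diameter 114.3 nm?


Radius r = 114.3/2 = 57.15 nm
Volume V = (4/3) * pi * r^3
V = (4/3) * pi * (57.15)^3
V = 781874.98 nm^3

781874.98


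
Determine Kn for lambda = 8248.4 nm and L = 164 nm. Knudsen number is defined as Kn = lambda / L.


Knudsen number Kn = lambda / L
Kn = 8248.4 / 164
Kn = 50.2951

50.2951


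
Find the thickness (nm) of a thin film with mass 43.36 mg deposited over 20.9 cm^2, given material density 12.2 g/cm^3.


Convert: m = 43.36 mg = 4.3360e-05 kg, A = 20.9 cm^2 = 2.0900e-03 m^2, rho = 12.2 g/cm^3 = 12200 kg/m^3
t = m / (A * rho)
t = 4.3360e-05 / (2.0900e-03 * 12200)
t = 1.7005e-06 m = 1700.5 nm

1700.5


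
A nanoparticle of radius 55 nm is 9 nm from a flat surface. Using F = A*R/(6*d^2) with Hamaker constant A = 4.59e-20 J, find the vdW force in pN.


Convert to SI: R = 55 nm = 5.5e-08 m, d = 9 nm = 9e-09 m
F = A * R / (6 * d^2)
F = 4.59e-20 * 5.5e-08 / (6 * (9e-09)^2)
F = 5.19444e-12 N = 5.194 pN

5.194


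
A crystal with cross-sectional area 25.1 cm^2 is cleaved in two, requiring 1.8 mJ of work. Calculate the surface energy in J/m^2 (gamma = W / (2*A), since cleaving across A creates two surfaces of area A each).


Convert: A = 25.1 cm^2 = 0.00251 m^2, W = 1.8 mJ = 0.0018 J
Cleaving exposes two faces of area A, so total new surface = 2*A and gamma = W / (2*A)
gamma = 0.0018 / (2 * 0.00251)
gamma = 0.359 J/m^2

0.359


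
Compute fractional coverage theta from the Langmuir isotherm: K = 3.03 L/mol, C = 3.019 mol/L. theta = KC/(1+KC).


Langmuir isotherm: theta = K*C / (1 + K*C)
K*C = 3.03 * 3.019 = 9.14757
theta = 9.14757 / (1 + 9.14757) = 9.14757 / 10.14757
theta = 0.9015

0.9015


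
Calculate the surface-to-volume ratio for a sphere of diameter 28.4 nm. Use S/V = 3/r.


Radius r = 28.4/2 = 14.2 nm
S/V = 3 / r = 3 / 14.2
S/V = 0.2113 nm^-1

0.2113


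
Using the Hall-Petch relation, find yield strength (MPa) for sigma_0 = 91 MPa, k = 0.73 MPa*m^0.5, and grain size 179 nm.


d = 179 nm = 1.79e-07 m
sqrt(d) = 0.0004230839
Hall-Petch contribution = k / sqrt(d) = 0.73 / 0.0004230839 = 1725.4 MPa
sigma = sigma_0 + k/sqrt(d) = 91 + 1725.4 = 1816.4 MPa

1816.4


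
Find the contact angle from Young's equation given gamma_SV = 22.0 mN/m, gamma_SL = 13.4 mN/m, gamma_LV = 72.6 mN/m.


cos(theta) = (gamma_SV - gamma_SL) / gamma_LV
cos(theta) = (22.0 - 13.4) / 72.6
cos(theta) = 0.118457
theta = arccos(0.118457) = 83.2 degrees

83.2


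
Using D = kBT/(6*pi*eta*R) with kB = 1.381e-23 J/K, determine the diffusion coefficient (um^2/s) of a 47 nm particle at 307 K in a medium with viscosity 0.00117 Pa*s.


Radius R = 47/2 = 23.5 nm = 2.35e-08 m
D = kB*T / (6*pi*eta*R)
D = 1.381e-23 * 307 / (6 * pi * 0.00117 * 2.35e-08)
D = 8.18045e-12 m^2/s = 8.18 um^2/s

8.18


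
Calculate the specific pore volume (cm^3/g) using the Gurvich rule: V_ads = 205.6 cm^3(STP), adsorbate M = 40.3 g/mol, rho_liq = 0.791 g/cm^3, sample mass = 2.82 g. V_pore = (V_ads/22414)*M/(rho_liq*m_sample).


Moles adsorbed n = V_ads / 22414 = 205.6 / 22414 = 9.172838e-03 mol
Liquid volume V_liq = n * M / rho_liq = 9.172838e-03 * 40.3 / 0.791 = 0.46734 cm^3
Specific pore volume V_pore = V_liq / m_sample = 0.46734 / 2.82
V_pore = 0.1657 cm^3/g

0.1657


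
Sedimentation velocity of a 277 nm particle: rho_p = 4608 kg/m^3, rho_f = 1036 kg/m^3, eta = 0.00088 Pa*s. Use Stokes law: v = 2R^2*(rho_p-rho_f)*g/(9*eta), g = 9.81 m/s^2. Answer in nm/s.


Radius R = 277/2 nm = 1.385e-07 m
Density difference = 4608 - 1036 = 3572 kg/m^3
v = 2 * R^2 * (rho_p - rho_f) * g / (9 * eta)
v = 2 * (1.385e-07)^2 * 3572 * 9.81 / (9 * 0.00088)
v = 1.6974e-07 m/s = 169.7402 nm/s

169.7402


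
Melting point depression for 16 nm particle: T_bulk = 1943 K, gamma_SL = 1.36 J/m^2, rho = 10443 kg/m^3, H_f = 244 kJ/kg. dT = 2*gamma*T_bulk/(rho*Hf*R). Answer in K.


Radius R = 16/2 = 8 nm = 8e-09 m
Convert H_f = 244 kJ/kg = 244000 J/kg
dT = 2 * gamma_SL * T_bulk / (rho * H_f * R)
dT = 2 * 1.36 * 1943 / (10443 * 244000 * 8e-09)
dT = 259.3 K

259.3


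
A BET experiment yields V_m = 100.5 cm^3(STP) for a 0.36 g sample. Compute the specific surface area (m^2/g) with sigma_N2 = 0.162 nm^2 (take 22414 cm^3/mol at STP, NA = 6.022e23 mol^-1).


Number of moles in monolayer = V_m / 22414 = 100.5 / 22414 = 0.0044838
Number of molecules = moles * NA = 0.0044838 * 6.022e23
SA = molecules * sigma / mass
SA = (100.5 / 22414) * 6.022e23 * 0.162e-18 / 0.36
SA = 1215.1 m^2/g

1215.1


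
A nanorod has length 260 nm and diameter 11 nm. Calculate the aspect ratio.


Aspect ratio AR = length / diameter
AR = 260 / 11
AR = 23.64

23.64


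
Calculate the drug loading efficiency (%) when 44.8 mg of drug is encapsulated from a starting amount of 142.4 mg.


Drug loading efficiency = (drug loaded / drug initial) * 100
DLE = 44.8 / 142.4 * 100
DLE = 0.3146 * 100
DLE = 31.46%

31.46


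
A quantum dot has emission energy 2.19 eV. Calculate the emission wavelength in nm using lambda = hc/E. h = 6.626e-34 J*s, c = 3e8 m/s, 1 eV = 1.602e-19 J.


Convert energy: E = 2.19 eV = 2.19 * 1.602e-19 = 3.50838e-19 J
lambda = h*c / E = 6.626e-34 * 3e8 / 3.50838e-19
lambda = 5.66586e-07 m = 566.6 nm

566.6


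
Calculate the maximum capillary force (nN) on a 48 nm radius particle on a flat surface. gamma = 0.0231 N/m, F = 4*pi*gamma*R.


Convert radius: R = 48 nm = 4.8e-08 m
F = 4 * pi * gamma * R
F = 4 * pi * 0.0231 * 4.8e-08
F = 1.39336e-08 N = 13.9336 nN

13.9336


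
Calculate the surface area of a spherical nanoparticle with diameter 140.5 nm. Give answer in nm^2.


Radius r = 140.5/2 = 70.25 nm
Surface area SA = 4 * pi * r^2
SA = 4 * pi * (70.25)^2
SA = 62015.82 nm^2

62015.82


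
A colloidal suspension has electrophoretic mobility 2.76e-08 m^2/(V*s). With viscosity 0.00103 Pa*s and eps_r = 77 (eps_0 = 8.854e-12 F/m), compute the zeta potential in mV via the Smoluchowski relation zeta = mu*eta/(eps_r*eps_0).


Smoluchowski equation: zeta = mu * eta / (eps_r * eps_0)
zeta = 2.76e-08 * 0.00103 / (77 * 8.854e-12)
zeta = 0.041698 V = 41.7 mV

41.7


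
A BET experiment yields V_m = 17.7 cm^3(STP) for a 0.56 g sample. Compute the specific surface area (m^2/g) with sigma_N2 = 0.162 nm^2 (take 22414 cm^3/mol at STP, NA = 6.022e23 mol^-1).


Number of moles in monolayer = V_m / 22414 = 17.7 / 22414 = 0.00078969
Number of molecules = moles * NA = 0.00078969 * 6.022e23
SA = molecules * sigma / mass
SA = (17.7 / 22414) * 6.022e23 * 0.162e-18 / 0.56
SA = 137.6 m^2/g

137.6


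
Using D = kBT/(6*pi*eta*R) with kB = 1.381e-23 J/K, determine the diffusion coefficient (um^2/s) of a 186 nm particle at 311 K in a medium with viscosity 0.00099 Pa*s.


Radius R = 186/2 = 93 nm = 9.3e-08 m
D = kB*T / (6*pi*eta*R)
D = 1.381e-23 * 311 / (6 * pi * 0.00099 * 9.3e-08)
D = 2.47477e-12 m^2/s = 2.475 um^2/s

2.475


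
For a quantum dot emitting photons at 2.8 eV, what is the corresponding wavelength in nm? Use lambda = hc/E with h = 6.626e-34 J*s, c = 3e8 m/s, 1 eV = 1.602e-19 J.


Convert energy: E = 2.8 eV = 2.8 * 1.602e-19 = 4.4856e-19 J
lambda = h*c / E = 6.626e-34 * 3e8 / 4.4856e-19
lambda = 4.43151e-07 m = 443.2 nm

443.2


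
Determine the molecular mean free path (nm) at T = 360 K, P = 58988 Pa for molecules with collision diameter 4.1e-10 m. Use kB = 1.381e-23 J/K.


Mean free path: lambda = kB*T / (sqrt(2) * pi * d^2 * P)
lambda = 1.381e-23 * 360 / (sqrt(2) * pi * (4.1e-10)^2 * 58988)
lambda = 1.1285e-07 m
lambda = 112.85 nm

112.85


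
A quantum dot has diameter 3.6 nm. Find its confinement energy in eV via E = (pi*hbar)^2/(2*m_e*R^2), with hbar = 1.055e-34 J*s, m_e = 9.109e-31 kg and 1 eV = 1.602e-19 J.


Radius R = 3.6/2 = 1.8 nm = 1.8e-09 m
E = (pi * 1.055e-34)^2 / (2 * 9.109e-31 * (1.8e-09)^2)
E(J) = 1.86105e-20
E = E(J) / 1.602e-19 = 0.1162 eV

0.1162


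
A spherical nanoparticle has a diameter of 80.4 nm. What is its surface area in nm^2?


Radius r = 80.4/2 = 40.2 nm
Surface area SA = 4 * pi * r^2
SA = 4 * pi * (40.2)^2
SA = 20307.76 nm^2

20307.76


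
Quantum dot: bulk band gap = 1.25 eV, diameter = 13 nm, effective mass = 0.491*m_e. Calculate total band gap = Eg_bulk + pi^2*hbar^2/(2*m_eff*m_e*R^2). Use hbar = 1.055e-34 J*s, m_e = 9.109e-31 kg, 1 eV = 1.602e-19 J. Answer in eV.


Radius R = 13/2 nm = 6.5e-09 m
Confinement energy dE = pi^2 * hbar^2 / (2 * m_eff * m_e * R^2)
dE = pi^2 * (1.055e-34)^2 / (2 * 0.491 * 9.109e-31 * (6.5e-09)^2) J, divided by 1.602e-19 J/eV
dE = 0.0181 eV
Total band gap = E_g(bulk) + dE = 1.25 + 0.0181 = 1.2681 eV

1.2681


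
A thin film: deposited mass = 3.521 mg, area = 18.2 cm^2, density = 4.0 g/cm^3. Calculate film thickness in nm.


Convert: m = 3.521 mg = 3.5210e-06 kg, A = 18.2 cm^2 = 1.8200e-03 m^2, rho = 4.0 g/cm^3 = 4000 kg/m^3
t = m / (A * rho)
t = 3.5210e-06 / (1.8200e-03 * 4000)
t = 4.8365e-07 m = 483.7 nm

483.7


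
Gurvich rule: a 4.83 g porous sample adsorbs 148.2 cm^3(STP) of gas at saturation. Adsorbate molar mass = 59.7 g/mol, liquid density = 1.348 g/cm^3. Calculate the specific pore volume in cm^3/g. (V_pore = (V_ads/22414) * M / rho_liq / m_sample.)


Moles adsorbed n = V_ads / 22414 = 148.2 / 22414 = 6.611939e-03 mol
Liquid volume V_liq = n * M / rho_liq = 6.611939e-03 * 59.7 / 1.348 = 0.29283 cm^3
Specific pore volume V_pore = V_liq / m_sample = 0.29283 / 4.83
V_pore = 0.0606 cm^3/g

0.0606


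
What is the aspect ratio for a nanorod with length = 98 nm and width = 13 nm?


Aspect ratio AR = length / diameter
AR = 98 / 13
AR = 7.54

7.54


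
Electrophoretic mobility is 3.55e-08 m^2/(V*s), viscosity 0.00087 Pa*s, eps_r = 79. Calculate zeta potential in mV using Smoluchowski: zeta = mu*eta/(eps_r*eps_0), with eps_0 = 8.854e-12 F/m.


Smoluchowski equation: zeta = mu * eta / (eps_r * eps_0)
zeta = 3.55e-08 * 0.00087 / (79 * 8.854e-12)
zeta = 0.044155 V = 44.16 mV

44.16


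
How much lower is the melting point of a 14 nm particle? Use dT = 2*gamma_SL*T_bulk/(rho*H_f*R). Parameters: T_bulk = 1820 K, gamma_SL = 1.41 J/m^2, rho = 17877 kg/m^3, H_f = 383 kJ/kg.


Radius R = 14/2 = 7 nm = 7e-09 m
Convert H_f = 383 kJ/kg = 383000 J/kg
dT = 2 * gamma_SL * T_bulk / (rho * H_f * R)
dT = 2 * 1.41 * 1820 / (17877 * 383000 * 7e-09)
dT = 107.1 K

107.1


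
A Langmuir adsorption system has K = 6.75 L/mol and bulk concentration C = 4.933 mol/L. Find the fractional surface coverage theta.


Langmuir isotherm: theta = K*C / (1 + K*C)
K*C = 6.75 * 4.933 = 33.29775
theta = 33.29775 / (1 + 33.29775) = 33.29775 / 34.29775
theta = 0.9708

0.9708


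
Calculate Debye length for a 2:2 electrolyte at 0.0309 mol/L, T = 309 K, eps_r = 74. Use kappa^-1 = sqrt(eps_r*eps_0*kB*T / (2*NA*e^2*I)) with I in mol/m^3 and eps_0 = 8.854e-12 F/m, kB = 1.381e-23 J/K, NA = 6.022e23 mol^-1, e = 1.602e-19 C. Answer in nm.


Ionic strength I = 0.0309 * 2^2 * 1000 = 123.6 mol/m^3
kappa^-1 = sqrt(74 * 8.854e-12 * 1.381e-23 * 309 / (2 * 6.022e23 * (1.602e-19)^2 * 123.6))
kappa^-1 = 0.855 nm

0.855


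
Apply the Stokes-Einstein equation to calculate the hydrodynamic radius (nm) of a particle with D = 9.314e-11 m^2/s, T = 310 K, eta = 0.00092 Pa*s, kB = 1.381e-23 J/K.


Stokes-Einstein: R = kB*T / (6*pi*eta*D)
R = 1.381e-23 * 310 / (6 * pi * 0.00092 * 9.314e-11)
R = 2.65051e-09 m = 2.65 nm

2.65


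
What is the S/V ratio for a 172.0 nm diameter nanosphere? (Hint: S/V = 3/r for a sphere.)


Radius r = 172.0/2 = 86 nm
S/V = 3 / r = 3 / 86
S/V = 0.0349 nm^-1

0.0349


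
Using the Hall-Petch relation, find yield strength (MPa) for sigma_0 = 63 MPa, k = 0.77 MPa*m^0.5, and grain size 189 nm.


d = 189 nm = 1.89e-07 m
sqrt(d) = 0.0004347413
Hall-Petch contribution = k / sqrt(d) = 0.77 / 0.0004347413 = 1771.2 MPa
sigma = sigma_0 + k/sqrt(d) = 63 + 1771.2 = 1834.2 MPa

1834.2


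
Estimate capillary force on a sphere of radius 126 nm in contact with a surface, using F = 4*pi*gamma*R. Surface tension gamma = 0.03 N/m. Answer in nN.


Convert radius: R = 126 nm = 1.26e-07 m
F = 4 * pi * gamma * R
F = 4 * pi * 0.03 * 1.26e-07
F = 4.75009e-08 N = 47.5009 nN

47.5009


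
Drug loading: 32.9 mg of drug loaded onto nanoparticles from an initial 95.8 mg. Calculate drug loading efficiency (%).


Drug loading efficiency = (drug loaded / drug initial) * 100
DLE = 32.9 / 95.8 * 100
DLE = 0.3434 * 100
DLE = 34.34%

34.34


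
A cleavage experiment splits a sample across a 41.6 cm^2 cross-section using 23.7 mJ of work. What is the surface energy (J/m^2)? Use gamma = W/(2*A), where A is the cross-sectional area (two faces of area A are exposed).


Convert: A = 41.6 cm^2 = 0.00416 m^2, W = 23.7 mJ = 0.0237 J
Cleaving exposes two faces of area A, so total new surface = 2*A and gamma = W / (2*A)
gamma = 0.0237 / (2 * 0.00416)
gamma = 2.849 J/m^2

2.849


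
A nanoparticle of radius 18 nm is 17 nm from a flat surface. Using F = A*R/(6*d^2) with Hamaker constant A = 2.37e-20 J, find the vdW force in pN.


Convert to SI: R = 18 nm = 1.8e-08 m, d = 17 nm = 1.7e-08 m
F = A * R / (6 * d^2)
F = 2.37e-20 * 1.8e-08 / (6 * (1.7e-08)^2)
F = 2.46021e-13 N = 0.246 pN

0.246


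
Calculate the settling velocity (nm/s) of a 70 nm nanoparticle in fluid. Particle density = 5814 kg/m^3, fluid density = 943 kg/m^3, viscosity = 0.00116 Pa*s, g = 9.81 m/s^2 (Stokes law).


Radius R = 70/2 nm = 3.5e-08 m
Density difference = 5814 - 943 = 4871 kg/m^3
v = 2 * R^2 * (rho_p - rho_f) * g / (9 * eta)
v = 2 * (3.5e-08)^2 * 4871 * 9.81 / (9 * 0.00116)
v = 1.12138e-08 m/s = 11.2138 nm/s

11.2138


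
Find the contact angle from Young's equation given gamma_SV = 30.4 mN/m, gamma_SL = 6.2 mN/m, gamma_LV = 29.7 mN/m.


cos(theta) = (gamma_SV - gamma_SL) / gamma_LV
cos(theta) = (30.4 - 6.2) / 29.7
cos(theta) = 0.814815
theta = arccos(0.814815) = 35.43 degrees

35.43


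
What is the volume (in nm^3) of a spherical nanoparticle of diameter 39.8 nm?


Radius r = 39.8/2 = 19.9 nm
Volume V = (4/3) * pi * r^3
V = (4/3) * pi * (19.9)^3
V = 33010.18 nm^3

33010.18


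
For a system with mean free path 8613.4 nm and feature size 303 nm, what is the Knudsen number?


Knudsen number Kn = lambda / L
Kn = 8613.4 / 303
Kn = 28.4271

28.4271


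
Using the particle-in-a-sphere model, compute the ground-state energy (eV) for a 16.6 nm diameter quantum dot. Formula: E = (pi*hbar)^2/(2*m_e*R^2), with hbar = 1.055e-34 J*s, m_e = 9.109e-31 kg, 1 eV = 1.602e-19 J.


Radius R = 16.6/2 = 8.3 nm = 8.3e-09 m
E = (pi * 1.055e-34)^2 / (2 * 9.109e-31 * (8.3e-09)^2)
E(J) = 8.75282e-22
E = E(J) / 1.602e-19 = 0.0055 eV

0.0055


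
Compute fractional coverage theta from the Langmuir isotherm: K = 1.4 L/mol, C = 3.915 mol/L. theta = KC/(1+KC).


Langmuir isotherm: theta = K*C / (1 + K*C)
K*C = 1.4 * 3.915 = 5.481
theta = 5.481 / (1 + 5.481) = 5.481 / 6.481
theta = 0.8457

0.8457


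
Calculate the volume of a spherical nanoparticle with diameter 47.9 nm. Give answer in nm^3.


Radius r = 47.9/2 = 23.95 nm
Volume V = (4/3) * pi * r^3
V = (4/3) * pi * (23.95)^3
V = 57544.68 nm^3

57544.68


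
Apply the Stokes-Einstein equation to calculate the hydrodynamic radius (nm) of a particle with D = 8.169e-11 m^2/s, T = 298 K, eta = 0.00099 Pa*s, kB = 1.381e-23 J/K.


Stokes-Einstein: R = kB*T / (6*pi*eta*D)
R = 1.381e-23 * 298 / (6 * pi * 0.00099 * 8.169e-11)
R = 2.69963e-09 m = 2.7 nm

2.7


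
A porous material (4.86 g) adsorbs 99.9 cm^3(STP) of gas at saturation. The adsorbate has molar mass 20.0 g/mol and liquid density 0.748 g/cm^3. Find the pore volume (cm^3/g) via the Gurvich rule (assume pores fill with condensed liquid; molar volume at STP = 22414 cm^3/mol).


Moles adsorbed n = V_ads / 22414 = 99.9 / 22414 = 4.457036e-03 mol
Liquid volume V_liq = n * M / rho_liq = 4.457036e-03 * 20.0 / 0.748 = 0.11917 cm^3
Specific pore volume V_pore = V_liq / m_sample = 0.11917 / 4.86
V_pore = 0.0245 cm^3/g

0.0245


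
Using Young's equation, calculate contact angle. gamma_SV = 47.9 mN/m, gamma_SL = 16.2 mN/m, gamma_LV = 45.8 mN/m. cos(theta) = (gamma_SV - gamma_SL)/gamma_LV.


cos(theta) = (gamma_SV - gamma_SL) / gamma_LV
cos(theta) = (47.9 - 16.2) / 45.8
cos(theta) = 0.69214
theta = arccos(0.69214) = 46.2 degrees

46.2


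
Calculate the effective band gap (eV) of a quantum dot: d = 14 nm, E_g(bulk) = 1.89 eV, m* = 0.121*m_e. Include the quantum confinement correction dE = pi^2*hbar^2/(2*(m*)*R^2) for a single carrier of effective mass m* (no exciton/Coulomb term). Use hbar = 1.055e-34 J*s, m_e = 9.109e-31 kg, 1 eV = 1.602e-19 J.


Radius R = 14/2 nm = 7e-09 m
Confinement energy dE = pi^2 * hbar^2 / (2 * m_eff * m_e * R^2)
dE = pi^2 * (1.055e-34)^2 / (2 * 0.121 * 9.109e-31 * (7e-09)^2) J, divided by 1.602e-19 J/eV
dE = 0.0635 eV
Total band gap = E_g(bulk) + dE = 1.89 + 0.0635 = 1.9535 eV

1.9535


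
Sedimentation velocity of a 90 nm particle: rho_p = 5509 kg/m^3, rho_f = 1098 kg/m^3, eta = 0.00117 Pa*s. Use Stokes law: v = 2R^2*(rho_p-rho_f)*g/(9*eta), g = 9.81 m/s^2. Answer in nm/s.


Radius R = 90/2 nm = 4.5e-08 m
Density difference = 5509 - 1098 = 4411 kg/m^3
v = 2 * R^2 * (rho_p - rho_f) * g / (9 * eta)
v = 2 * (4.5e-08)^2 * 4411 * 9.81 / (9 * 0.00117)
v = 1.6643e-08 m/s = 16.643 nm/s

16.643


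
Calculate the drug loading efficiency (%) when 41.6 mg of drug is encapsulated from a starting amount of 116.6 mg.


Drug loading efficiency = (drug loaded / drug initial) * 100
DLE = 41.6 / 116.6 * 100
DLE = 0.3568 * 100
DLE = 35.68%

35.68


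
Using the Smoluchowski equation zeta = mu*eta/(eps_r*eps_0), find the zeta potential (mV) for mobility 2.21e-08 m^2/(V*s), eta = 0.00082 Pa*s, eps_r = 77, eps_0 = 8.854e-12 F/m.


Smoluchowski equation: zeta = mu * eta / (eps_r * eps_0)
zeta = 2.21e-08 * 0.00082 / (77 * 8.854e-12)
zeta = 0.026581 V = 26.58 mV

26.58


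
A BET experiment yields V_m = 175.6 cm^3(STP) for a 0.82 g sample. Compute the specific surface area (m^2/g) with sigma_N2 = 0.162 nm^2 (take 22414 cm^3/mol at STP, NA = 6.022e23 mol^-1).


Number of moles in monolayer = V_m / 22414 = 175.6 / 22414 = 0.00783439
Number of molecules = moles * NA = 0.00783439 * 6.022e23
SA = molecules * sigma / mass
SA = (175.6 / 22414) * 6.022e23 * 0.162e-18 / 0.82
SA = 932.1 m^2/g

932.1


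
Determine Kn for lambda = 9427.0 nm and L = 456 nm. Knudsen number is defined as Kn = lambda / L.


Knudsen number Kn = lambda / L
Kn = 9427.0 / 456
Kn = 20.6732

20.6732


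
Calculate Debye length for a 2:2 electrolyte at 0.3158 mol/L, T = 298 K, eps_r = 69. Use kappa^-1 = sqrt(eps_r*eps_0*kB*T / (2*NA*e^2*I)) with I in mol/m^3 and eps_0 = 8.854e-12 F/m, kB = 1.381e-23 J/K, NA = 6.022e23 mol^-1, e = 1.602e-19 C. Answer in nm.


Ionic strength I = 0.3158 * 2^2 * 1000 = 1263.2 mol/m^3
kappa^-1 = sqrt(69 * 8.854e-12 * 1.381e-23 * 298 / (2 * 6.022e23 * (1.602e-19)^2 * 1263.2))
kappa^-1 = 0.254 nm

0.254


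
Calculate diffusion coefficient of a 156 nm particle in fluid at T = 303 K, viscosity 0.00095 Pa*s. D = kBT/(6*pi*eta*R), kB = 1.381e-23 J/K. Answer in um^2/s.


Radius R = 156/2 = 78 nm = 7.8e-08 m
D = kB*T / (6*pi*eta*R)
D = 1.381e-23 * 303 / (6 * pi * 0.00095 * 7.8e-08)
D = 2.99583e-12 m^2/s = 2.996 um^2/s

2.996


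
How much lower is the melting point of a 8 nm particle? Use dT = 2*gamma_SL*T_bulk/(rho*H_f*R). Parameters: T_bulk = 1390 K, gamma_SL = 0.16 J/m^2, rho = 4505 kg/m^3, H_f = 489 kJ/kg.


Radius R = 8/2 = 4 nm = 4e-09 m
Convert H_f = 489 kJ/kg = 489000 J/kg
dT = 2 * gamma_SL * T_bulk / (rho * H_f * R)
dT = 2 * 0.16 * 1390 / (4505 * 489000 * 4e-09)
dT = 50.5 K

50.5


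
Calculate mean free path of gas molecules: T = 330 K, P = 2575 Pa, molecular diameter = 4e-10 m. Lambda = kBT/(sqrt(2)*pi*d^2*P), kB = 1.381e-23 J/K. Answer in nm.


Mean free path: lambda = kB*T / (sqrt(2) * pi * d^2 * P)
lambda = 1.381e-23 * 330 / (sqrt(2) * pi * (4e-10)^2 * 2575)
lambda = 2.48969e-06 m
lambda = 2489.69 nm

2489.69


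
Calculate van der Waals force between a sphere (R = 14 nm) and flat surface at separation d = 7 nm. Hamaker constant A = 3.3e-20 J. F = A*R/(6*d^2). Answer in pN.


Convert to SI: R = 14 nm = 1.4e-08 m, d = 7 nm = 7e-09 m
F = A * R / (6 * d^2)
F = 3.3e-20 * 1.4e-08 / (6 * (7e-09)^2)
F = 1.57143e-12 N = 1.571 pN

1.571


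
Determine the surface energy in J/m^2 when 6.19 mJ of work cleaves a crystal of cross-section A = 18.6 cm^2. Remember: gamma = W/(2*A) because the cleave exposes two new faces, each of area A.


Convert: A = 18.6 cm^2 = 0.00186 m^2, W = 6.19 mJ = 0.00619 J
Cleaving exposes two faces of area A, so total new surface = 2*A and gamma = W / (2*A)
gamma = 0.00619 / (2 * 0.00186)
gamma = 1.664 J/m^2

1.664


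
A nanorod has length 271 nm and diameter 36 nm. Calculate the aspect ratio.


Aspect ratio AR = length / diameter
AR = 271 / 36
AR = 7.53

7.53


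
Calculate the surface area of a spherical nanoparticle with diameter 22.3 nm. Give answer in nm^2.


Radius r = 22.3/2 = 11.15 nm
Surface area SA = 4 * pi * r^2
SA = 4 * pi * (11.15)^2
SA = 1562.28 nm^2

1562.28


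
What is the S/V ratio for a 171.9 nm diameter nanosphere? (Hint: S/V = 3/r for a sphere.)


Radius r = 171.9/2 = 85.95 nm
S/V = 3 / r = 3 / 85.95
S/V = 0.0349 nm^-1

0.0349


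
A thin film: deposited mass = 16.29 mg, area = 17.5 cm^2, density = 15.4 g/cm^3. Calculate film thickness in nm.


Convert: m = 16.29 mg = 1.6290e-05 kg, A = 17.5 cm^2 = 1.7500e-03 m^2, rho = 15.4 g/cm^3 = 15400 kg/m^3
t = m / (A * rho)
t = 1.6290e-05 / (1.7500e-03 * 15400)
t = 6.0445e-07 m = 604.5 nm

604.5


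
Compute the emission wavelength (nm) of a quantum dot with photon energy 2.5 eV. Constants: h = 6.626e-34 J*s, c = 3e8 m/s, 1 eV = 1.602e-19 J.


Convert energy: E = 2.5 eV = 2.5 * 1.602e-19 = 4.005e-19 J
lambda = h*c / E = 6.626e-34 * 3e8 / 4.005e-19
lambda = 4.9633e-07 m = 496.3 nm

496.3


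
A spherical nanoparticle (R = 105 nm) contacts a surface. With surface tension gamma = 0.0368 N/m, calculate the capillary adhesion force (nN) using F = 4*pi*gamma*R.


Convert radius: R = 105 nm = 1.05e-07 m
F = 4 * pi * gamma * R
F = 4 * pi * 0.0368 * 1.05e-07
F = 4.85565e-08 N = 48.5565 nN

48.5565


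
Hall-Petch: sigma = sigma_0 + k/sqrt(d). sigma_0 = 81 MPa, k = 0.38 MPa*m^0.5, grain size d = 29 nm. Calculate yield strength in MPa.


d = 29 nm = 2.9e-08 m
sqrt(d) = 0.0001702939
Hall-Petch contribution = k / sqrt(d) = 0.38 / 0.0001702939 = 2231.4 MPa
sigma = sigma_0 + k/sqrt(d) = 81 + 2231.4 = 2312.4 MPa

2312.4


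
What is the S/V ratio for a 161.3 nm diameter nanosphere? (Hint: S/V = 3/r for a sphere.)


Radius r = 161.3/2 = 80.65 nm
S/V = 3 / r = 3 / 80.65
S/V = 0.0372 nm^-1

0.0372


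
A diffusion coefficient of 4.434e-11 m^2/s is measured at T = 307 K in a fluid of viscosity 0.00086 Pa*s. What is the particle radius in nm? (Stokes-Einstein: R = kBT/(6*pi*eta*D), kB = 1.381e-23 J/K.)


Stokes-Einstein: R = kB*T / (6*pi*eta*D)
R = 1.381e-23 * 307 / (6 * pi * 0.00086 * 4.434e-11)
R = 5.89843e-09 m = 5.9 nm

5.9


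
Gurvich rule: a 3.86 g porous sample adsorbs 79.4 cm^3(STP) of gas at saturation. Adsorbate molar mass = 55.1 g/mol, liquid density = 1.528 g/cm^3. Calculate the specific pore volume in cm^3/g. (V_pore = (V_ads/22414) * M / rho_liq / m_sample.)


Moles adsorbed n = V_ads / 22414 = 79.4 / 22414 = 3.542429e-03 mol
Liquid volume V_liq = n * M / rho_liq = 3.542429e-03 * 55.1 / 1.528 = 0.12774 cm^3
Specific pore volume V_pore = V_liq / m_sample = 0.12774 / 3.86
V_pore = 0.0331 cm^3/g

0.0331


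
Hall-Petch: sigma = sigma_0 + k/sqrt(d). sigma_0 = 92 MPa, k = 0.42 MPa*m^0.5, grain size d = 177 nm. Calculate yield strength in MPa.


d = 177 nm = 1.77e-07 m
sqrt(d) = 0.0004207137
Hall-Petch contribution = k / sqrt(d) = 0.42 / 0.0004207137 = 998.3 MPa
sigma = sigma_0 + k/sqrt(d) = 92 + 998.3 = 1090.3 MPa

1090.3


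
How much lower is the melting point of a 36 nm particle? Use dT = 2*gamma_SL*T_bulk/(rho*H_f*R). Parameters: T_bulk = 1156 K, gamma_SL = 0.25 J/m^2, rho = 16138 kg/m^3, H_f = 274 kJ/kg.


Radius R = 36/2 = 18 nm = 1.8e-08 m
Convert H_f = 274 kJ/kg = 274000 J/kg
dT = 2 * gamma_SL * T_bulk / (rho * H_f * R)
dT = 2 * 0.25 * 1156 / (16138 * 274000 * 1.8e-08)
dT = 7.3 K

7.3


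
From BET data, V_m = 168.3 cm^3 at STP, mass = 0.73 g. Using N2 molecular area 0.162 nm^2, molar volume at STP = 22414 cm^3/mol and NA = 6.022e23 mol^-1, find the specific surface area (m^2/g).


Number of moles in monolayer = V_m / 22414 = 168.3 / 22414 = 0.0075087
Number of molecules = moles * NA = 0.0075087 * 6.022e23
SA = molecules * sigma / mass
SA = (168.3 / 22414) * 6.022e23 * 0.162e-18 / 0.73
SA = 1003.5 m^2/g

1003.5


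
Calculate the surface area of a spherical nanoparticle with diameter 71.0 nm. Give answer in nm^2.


Radius r = 71.0/2 = 35.5 nm
Surface area SA = 4 * pi * r^2
SA = 4 * pi * (35.5)^2
SA = 15836.77 nm^2

15836.77


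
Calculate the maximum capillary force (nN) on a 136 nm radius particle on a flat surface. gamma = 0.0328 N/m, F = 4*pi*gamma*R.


Convert radius: R = 136 nm = 1.36e-07 m
F = 4 * pi * gamma * R
F = 4 * pi * 0.0328 * 1.36e-07
F = 5.60561e-08 N = 56.0561 nN

56.0561


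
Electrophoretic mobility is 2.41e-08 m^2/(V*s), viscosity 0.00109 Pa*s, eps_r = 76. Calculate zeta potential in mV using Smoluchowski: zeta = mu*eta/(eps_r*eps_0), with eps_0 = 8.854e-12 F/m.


Smoluchowski equation: zeta = mu * eta / (eps_r * eps_0)
zeta = 2.41e-08 * 0.00109 / (76 * 8.854e-12)
zeta = 0.039038 V = 39.04 mV

39.04


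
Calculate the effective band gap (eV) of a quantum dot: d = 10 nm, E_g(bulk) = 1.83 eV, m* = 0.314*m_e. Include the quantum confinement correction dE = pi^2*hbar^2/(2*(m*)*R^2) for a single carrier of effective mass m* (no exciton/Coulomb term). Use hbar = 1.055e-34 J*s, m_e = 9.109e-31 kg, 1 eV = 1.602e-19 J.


Radius R = 10/2 nm = 5e-09 m
Confinement energy dE = pi^2 * hbar^2 / (2 * m_eff * m_e * R^2)
dE = pi^2 * (1.055e-34)^2 / (2 * 0.314 * 9.109e-31 * (5e-09)^2) J, divided by 1.602e-19 J/eV
dE = 0.0479 eV
Total band gap = E_g(bulk) + dE = 1.83 + 0.0479 = 1.8779 eV

1.8779


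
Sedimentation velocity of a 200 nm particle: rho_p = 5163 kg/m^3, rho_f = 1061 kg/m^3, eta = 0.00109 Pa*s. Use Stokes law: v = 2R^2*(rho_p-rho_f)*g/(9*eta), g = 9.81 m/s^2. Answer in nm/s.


Radius R = 200/2 nm = 1e-07 m
Density difference = 5163 - 1061 = 4102 kg/m^3
v = 2 * R^2 * (rho_p - rho_f) * g / (9 * eta)
v = 2 * (1e-07)^2 * 4102 * 9.81 / (9 * 0.00109)
v = 8.204e-08 m/s = 82.04 nm/s

82.04


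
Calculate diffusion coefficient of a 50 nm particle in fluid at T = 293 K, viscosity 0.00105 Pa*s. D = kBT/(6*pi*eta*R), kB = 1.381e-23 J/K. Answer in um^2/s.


Radius R = 50/2 = 25 nm = 2.5e-08 m
D = kB*T / (6*pi*eta*R)
D = 1.381e-23 * 293 / (6 * pi * 0.00105 * 2.5e-08)
D = 8.17769e-12 m^2/s = 8.178 um^2/s

8.178


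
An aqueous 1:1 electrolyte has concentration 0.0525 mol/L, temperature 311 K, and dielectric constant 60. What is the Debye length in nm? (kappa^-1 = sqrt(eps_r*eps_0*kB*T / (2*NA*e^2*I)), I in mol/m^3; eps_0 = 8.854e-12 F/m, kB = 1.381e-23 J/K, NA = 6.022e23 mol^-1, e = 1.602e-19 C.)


Ionic strength I = 0.0525 * 1^2 * 1000 = 52.5 mol/m^3
kappa^-1 = sqrt(60 * 8.854e-12 * 1.381e-23 * 311 / (2 * 6.022e23 * (1.602e-19)^2 * 52.5))
kappa^-1 = 1.186 nm

1.186


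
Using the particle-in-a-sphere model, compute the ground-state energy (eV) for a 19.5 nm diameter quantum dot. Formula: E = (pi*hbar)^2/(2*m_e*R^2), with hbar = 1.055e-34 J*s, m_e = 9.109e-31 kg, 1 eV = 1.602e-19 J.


Radius R = 19.5/2 = 9.75 nm = 9.75e-09 m
E = (pi * 1.055e-34)^2 / (2 * 9.109e-31 * (9.75e-09)^2)
E(J) = 6.343e-22
E = E(J) / 1.602e-19 = 0.004 eV

0.004


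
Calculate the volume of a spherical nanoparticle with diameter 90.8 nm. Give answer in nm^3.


Radius r = 90.8/2 = 45.4 nm
Volume V = (4/3) * pi * r^3
V = (4/3) * pi * (45.4)^3
V = 391973.01 nm^3

391973.01


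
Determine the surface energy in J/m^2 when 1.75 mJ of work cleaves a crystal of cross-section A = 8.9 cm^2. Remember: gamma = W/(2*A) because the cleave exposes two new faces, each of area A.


Convert: A = 8.9 cm^2 = 0.00089 m^2, W = 1.75 mJ = 0.00175 J
Cleaving exposes two faces of area A, so total new surface = 2*A and gamma = W / (2*A)
gamma = 0.00175 / (2 * 0.00089)
gamma = 0.983 J/m^2

0.983


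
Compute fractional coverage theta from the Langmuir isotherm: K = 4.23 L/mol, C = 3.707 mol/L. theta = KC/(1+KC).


Langmuir isotherm: theta = K*C / (1 + K*C)
K*C = 4.23 * 3.707 = 15.68061
theta = 15.68061 / (1 + 15.68061) = 15.68061 / 16.68061
theta = 0.9401

0.9401
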